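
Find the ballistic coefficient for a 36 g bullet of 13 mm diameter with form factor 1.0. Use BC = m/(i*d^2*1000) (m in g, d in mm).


BC = m/(i*d^2*1000) = 36/(1.0 * 13^2 * 1000) = 0.000213

0.000213


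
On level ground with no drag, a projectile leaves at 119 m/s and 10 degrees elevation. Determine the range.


R = v0^2 * sin(2*theta) / g = 119^2 * sin(2*10°) / 9.81 = 493.7 m

493.7 m


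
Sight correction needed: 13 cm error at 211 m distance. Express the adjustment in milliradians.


1 mrad subtends 1 cm per 10 m of range, so adj = error_cm / (dist_m / 10) = 13 / (211/10) = 0.6161 mrad

0.6161 mrad


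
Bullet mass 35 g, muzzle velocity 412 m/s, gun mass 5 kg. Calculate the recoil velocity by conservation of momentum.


v_recoil = m_p * v_p / m_gun = 0.035 * 412 / 5 = 2.884 m/s

2.884 m/s


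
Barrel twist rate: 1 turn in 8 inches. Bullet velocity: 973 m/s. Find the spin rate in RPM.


twist_m = 8*0.0254 = 0.2032 m
spin = v/twist = 973/0.2032 = 4788.386 rev/s
RPM = spin*60 = 4788.386*60 ≈ 287303 RPM

287303 RPM


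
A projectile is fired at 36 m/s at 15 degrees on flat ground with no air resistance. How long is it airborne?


T = 2*v0*sin(theta)/g = 2*36*sin(15°)/9.81 = 1.9 s

1.9 s


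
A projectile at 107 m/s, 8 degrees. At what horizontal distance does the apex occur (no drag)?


R = v0^2*sin(2*theta)/g = 107^2*sin(2*8°)/9.81 = 321.689 m
apex_dist = R/2 = 321.689/2 = 160.8 m

160.8 m


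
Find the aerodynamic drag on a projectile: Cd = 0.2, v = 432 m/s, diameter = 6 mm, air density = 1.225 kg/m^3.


A = pi*(d/2)^2 = pi*(6/2000)^2 = 2.82743e-05 m^2
Fd = 0.5*Cd*rho*A*v^2 = 0.5*0.2*1.225*2.82743e-05*432^2 = 0.6464 N

0.6464 N


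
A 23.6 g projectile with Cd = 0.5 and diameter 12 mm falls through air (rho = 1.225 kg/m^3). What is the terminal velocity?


A = pi*(d/2)^2 = pi*(12/2000)^2 = 1.13097e-04 m^2
vt = sqrt(2mg/(Cd*rho*A)) = sqrt(2*0.0236*9.81/(0.5 * 1.225 * 1.13097e-04)) = 81.76 m/s

81.76 m/s


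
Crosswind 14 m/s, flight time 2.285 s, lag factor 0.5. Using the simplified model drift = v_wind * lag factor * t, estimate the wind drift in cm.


drift = v_wind * lag * t = 14 * 0.5 * 2.285 = 15.995 m ≈ 1600 cm

1600 cm


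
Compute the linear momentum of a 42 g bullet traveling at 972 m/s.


p = m*v = 0.042*972 = 40.82 kg·m/s

40.82 kg·m/s


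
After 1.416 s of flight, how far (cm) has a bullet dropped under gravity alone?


drop = 0.5*g*t^2 = 0.5*9.81*1.416^2 = 9.8348 m ≈ 983.5 cm

983.5 cm


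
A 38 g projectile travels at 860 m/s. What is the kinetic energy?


E = 0.5*m*v^2 = 0.5*0.038*860^2 = 14052 J

14052 J


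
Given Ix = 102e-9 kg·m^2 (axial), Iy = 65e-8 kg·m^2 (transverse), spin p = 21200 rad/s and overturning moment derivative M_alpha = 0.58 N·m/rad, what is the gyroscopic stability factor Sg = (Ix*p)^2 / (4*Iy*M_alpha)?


Sg = Ix^2 * p^2 / (4 * Iy * M_alpha) = (102e-9)^2 * 21200^2 / (4 * 65e-8 * 0.58) = 3.101

3.101


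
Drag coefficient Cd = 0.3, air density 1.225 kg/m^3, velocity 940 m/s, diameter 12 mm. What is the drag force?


A = pi*(d/2)^2 = pi*(12/2000)^2 = 1.13097e-04 m^2
Fd = 0.5*Cd*rho*A*v^2 = 0.5*0.3*1.225*1.13097e-04*940^2 = 18.36 N

18.36 N


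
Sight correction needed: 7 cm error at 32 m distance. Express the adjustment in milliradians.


1 mrad subtends 1 cm per 10 m of range, so adj = error_cm / (dist_m / 10) = 7 / (32/10) = 2.188 mrad

2.188 mrad


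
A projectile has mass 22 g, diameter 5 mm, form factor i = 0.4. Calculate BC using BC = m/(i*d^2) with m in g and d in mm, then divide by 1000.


BC = m/(i*d^2*1000) = 22/(0.4 * 5^2 * 1000) = 0.0022

0.0022


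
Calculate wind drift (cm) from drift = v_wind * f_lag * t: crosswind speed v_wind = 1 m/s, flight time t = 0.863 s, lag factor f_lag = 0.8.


drift = v_wind * lag * t = 1 * 0.8 * 0.863 = 0.6904 m ≈ 69.04 cm

69.04 cm


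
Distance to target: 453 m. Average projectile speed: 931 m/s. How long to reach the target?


t = d/v = 453/931 = 0.4866 s

0.4866 s


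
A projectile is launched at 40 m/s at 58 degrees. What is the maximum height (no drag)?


H = (v0*sin(theta))^2 / (2g) = (40*sin(58°))^2 / (2*9.81) = 58.65 m

58.65 m


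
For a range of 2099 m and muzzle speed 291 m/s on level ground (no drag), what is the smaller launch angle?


sin(2*theta) = R*g/v0^2 = 2099*9.81/291^2 = 0.243162, theta = arcsin(0.243162)/2 = 7.037°

7.037 degrees


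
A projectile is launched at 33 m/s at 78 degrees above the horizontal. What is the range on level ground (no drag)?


R = v0^2 * sin(2*theta) / g = 33^2 * sin(2*78°) / 9.81 = 45.15 m

45.15 m


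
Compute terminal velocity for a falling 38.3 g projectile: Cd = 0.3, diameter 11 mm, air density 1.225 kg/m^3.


A = pi*(d/2)^2 = pi*(11/2000)^2 = 9.50332e-05 m^2
vt = sqrt(2mg/(Cd*rho*A)) = sqrt(2*0.0383*9.81/(0.3 * 1.225 * 9.50332e-05)) = 146.7 m/s

146.7 m/s


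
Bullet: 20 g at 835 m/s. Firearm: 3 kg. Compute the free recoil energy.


v_r = m_p*v_p/m_gun = 0.02*835/3 = 5.56667 m/s, E_r = 0.5*m_gun*v_r^2 = 0.5*3*5.56667^2 = 46.48 J

46.48 J


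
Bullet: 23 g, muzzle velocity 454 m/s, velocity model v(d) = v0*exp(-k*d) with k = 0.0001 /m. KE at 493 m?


v = v0*exp(-k*d) = 454*exp(-0.0001*493) = 432.161 m/s
E = 0.5*m*v^2 = 0.5*0.023*432.161^2 = 2148 J

2148 J


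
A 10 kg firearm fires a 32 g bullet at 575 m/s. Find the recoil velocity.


v_recoil = m_p * v_p / m_gun = 0.032 * 575 / 10 = 1.84 m/s

1.84 m/s


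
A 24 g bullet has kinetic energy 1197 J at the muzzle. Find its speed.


v = sqrt(2*E/m) = sqrt(2*1197/0.024) = 315.8 m/s

315.8 m/s


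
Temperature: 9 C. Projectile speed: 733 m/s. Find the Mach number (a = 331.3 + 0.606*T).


a = 331.3 + 0.606*(9) = 336.754 m/s
M = v/a = 733/336.754 = 2.177

2.177


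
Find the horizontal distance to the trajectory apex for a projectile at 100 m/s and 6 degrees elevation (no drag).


R = v0^2*sin(2*theta)/g = 100^2*sin(2*6°)/9.81 = 211.939 m
apex_dist = R/2 = 211.939/2 = 106 m

106 m


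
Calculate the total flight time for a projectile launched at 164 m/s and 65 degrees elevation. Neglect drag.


T = 2*v0*sin(theta)/g = 2*164*sin(65°)/9.81 = 30.3 s

30.3 s


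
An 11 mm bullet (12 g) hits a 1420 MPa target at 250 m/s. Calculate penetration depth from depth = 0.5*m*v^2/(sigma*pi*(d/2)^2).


A = pi*(d/2)^2 = pi*(11/2)^2 = 95.0332 mm^2
E = 0.5*m*v^2 = 0.5*0.012*250^2 = 375 J
depth = E/(sigma*A) = 375 J / (1420 MPa * 95.0332 mm^2) = 375/(1420 * 95.0332) m = 0.00277887 m ≈ 2.779 mm

2.779 mm


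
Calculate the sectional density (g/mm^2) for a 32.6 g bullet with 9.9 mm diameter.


SD = m/d^2 = 32.6/9.9^2 = 0.3326 g/mm^2

0.3326 g/mm^2


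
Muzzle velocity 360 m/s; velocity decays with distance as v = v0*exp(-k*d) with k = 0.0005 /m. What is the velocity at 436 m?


v = v0*exp(-k*d) = 360*exp(-0.0005*436) = 289.5 m/s

289.5 m/s


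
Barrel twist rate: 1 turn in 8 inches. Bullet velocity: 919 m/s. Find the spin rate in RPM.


twist_m = 8*0.0254 = 0.2032 m
spin = v/twist = 919/0.2032 = 4522.638 rev/s
RPM = spin*60 = 4522.638*60 ≈ 271358 RPM

271358 RPM


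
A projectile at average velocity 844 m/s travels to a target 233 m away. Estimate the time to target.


t = d/v = 233/844 = 0.2761 s

0.2761 s


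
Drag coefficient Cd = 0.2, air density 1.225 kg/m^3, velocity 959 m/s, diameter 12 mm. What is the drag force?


A = pi*(d/2)^2 = pi*(12/2000)^2 = 1.13097e-04 m^2
Fd = 0.5*Cd*rho*A*v^2 = 0.5*0.2*1.225*1.13097e-04*959^2 = 12.74 N

12.74 N


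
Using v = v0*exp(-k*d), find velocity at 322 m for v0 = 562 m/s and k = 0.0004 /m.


v = v0*exp(-k*d) = 562*exp(-0.0004*322) = 494.1 m/s

494.1 m/s


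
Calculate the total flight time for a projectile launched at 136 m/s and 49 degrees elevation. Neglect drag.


T = 2*v0*sin(theta)/g = 2*136*sin(49°)/9.81 = 20.93 s

20.93 s


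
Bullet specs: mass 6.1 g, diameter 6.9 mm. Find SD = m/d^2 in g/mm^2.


SD = m/d^2 = 6.1/6.9^2 = 0.1281 g/mm^2

0.1281 g/mm^2


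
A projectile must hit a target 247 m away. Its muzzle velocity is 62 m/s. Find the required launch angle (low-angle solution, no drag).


sin(2*theta) = R*g/v0^2 = 247*9.81/62^2 = 0.630351, theta = arcsin(0.630351)/2 = 19.54°

19.54 degrees


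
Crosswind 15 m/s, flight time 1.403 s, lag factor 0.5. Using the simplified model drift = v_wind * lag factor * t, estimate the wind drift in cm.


drift = v_wind * lag * t = 15 * 0.5 * 1.403 = 10.5225 m ≈ 1052 cm

1052 cm


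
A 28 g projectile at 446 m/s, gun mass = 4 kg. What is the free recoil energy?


v_r = m_p*v_p/m_gun = 0.028*446/4 = 3.122 m/s, E_r = 0.5*m_gun*v_r^2 = 0.5*4*3.122^2 = 19.49 J

19.49 J


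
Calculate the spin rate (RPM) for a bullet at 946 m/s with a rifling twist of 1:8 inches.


twist_m = 8*0.0254 = 0.2032 m
spin = v/twist = 946/0.2032 = 4655.512 rev/s
RPM = spin*60 = 4655.512*60 ≈ 279331 RPM

279331 RPM


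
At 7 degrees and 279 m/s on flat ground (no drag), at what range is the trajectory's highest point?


R = v0^2*sin(2*theta)/g = 279^2*sin(2*7°)/9.81 = 1919.62 m
apex_dist = R/2 = 1919.62/2 = 959.8 m

959.8 m


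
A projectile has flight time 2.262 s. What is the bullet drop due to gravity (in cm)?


drop = 0.5*g*t^2 = 0.5*9.81*2.262^2 = 25.0971 m ≈ 2510 cm

2510 cm


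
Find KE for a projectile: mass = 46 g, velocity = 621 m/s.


E = 0.5*m*v^2 = 0.5*0.046*621^2 = 8870 J

8870 J


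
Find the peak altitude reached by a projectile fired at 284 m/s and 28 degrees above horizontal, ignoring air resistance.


H = (v0*sin(theta))^2 / (2g) = (284*sin(28°))^2 / (2*9.81) = 906.1 m

906.1 m


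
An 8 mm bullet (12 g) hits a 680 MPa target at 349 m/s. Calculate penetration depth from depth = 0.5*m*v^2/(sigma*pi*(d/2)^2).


A = pi*(d/2)^2 = pi*(8/2)^2 = 50.2655 mm^2
E = 0.5*m*v^2 = 0.5*0.012*349^2 = 730.806 J
depth = E/(sigma*A) = 730.806 J / (680 MPa * 50.2655 mm^2) = 730.806/(680 * 50.2655) m = 0.0213808 m ≈ 21.38 mm

21.38 mm


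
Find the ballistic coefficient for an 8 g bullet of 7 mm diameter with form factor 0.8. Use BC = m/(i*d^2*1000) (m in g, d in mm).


BC = m/(i*d^2*1000) = 8/(0.8 * 7^2 * 1000) = 0.0002041

0.0002041


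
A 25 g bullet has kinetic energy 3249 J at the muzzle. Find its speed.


v = sqrt(2*E/m) = sqrt(2*3249/0.025) = 509.8 m/s

509.8 m/s


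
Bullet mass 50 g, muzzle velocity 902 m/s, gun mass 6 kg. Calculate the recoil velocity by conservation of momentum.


v_recoil = m_p * v_p / m_gun = 0.05 * 902 / 6 = 7.517 m/s

7.517 m/s


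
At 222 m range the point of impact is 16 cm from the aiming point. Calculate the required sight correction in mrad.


1 mrad subtends 1 cm per 10 m of range, so adj = error_cm / (dist_m / 10) = 16 / (222/10) = 0.7207 mrad

0.7207 mrad


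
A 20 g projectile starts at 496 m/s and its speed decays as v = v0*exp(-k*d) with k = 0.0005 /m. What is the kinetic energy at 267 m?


v = v0*exp(-k*d) = 496*exp(-0.0005*267) = 434.014 m/s
E = 0.5*m*v^2 = 0.5*0.02*434.014^2 = 1884 J

1884 J


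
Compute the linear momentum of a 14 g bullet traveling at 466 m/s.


p = m*v = 0.014*466 = 6.524 kg·m/s

6.524 kg·m/s


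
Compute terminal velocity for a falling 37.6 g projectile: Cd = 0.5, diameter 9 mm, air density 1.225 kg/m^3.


A = pi*(d/2)^2 = pi*(9/2000)^2 = 6.36173e-05 m^2
vt = sqrt(2mg/(Cd*rho*A)) = sqrt(2*0.0376*9.81/(0.5 * 1.225 * 6.36173e-05)) = 137.6 m/s

137.6 m/s


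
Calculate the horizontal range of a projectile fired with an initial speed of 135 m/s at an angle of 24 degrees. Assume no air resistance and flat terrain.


R = v0^2 * sin(2*theta) / g = 135^2 * sin(2*24°) / 9.81 = 1381 m

1381 m


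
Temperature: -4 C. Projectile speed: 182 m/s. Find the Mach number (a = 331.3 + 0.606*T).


a = 331.3 + 0.606*(-4) = 328.876 m/s
M = v/a = 182/328.876 = 0.5534

0.5534


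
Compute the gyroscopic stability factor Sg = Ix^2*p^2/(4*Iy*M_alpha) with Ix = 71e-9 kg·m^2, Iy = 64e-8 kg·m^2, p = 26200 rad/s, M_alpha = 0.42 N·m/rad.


Sg = Ix^2 * p^2 / (4 * Iy * M_alpha) = (71e-9)^2 * 26200^2 / (4 * 64e-8 * 0.42) = 3.218

3.218


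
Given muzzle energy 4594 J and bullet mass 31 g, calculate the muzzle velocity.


v = sqrt(2*E/m) = sqrt(2*4594/0.031) = 544.4 m/s

544.4 m/s


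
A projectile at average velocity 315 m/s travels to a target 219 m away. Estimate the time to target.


t = d/v = 219/315 = 0.6952 s

0.6952 s


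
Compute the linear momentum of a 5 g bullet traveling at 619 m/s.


p = m*v = 0.005*619 = 3.095 kg·m/s

3.095 kg·m/s


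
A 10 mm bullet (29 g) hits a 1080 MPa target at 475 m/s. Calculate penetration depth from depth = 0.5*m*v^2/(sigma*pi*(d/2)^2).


A = pi*(d/2)^2 = pi*(10/2)^2 = 78.5398 mm^2
E = 0.5*m*v^2 = 0.5*0.029*475^2 = 3271.56 J
depth = E/(sigma*A) = 3271.56 J / (1080 MPa * 78.5398 mm^2) = 3271.56/(1080 * 78.5398) m = 0.0385693 m ≈ 38.57 mm

38.57 mm


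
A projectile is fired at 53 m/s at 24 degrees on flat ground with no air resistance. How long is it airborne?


T = 2*v0*sin(theta)/g = 2*53*sin(24°)/9.81 = 4.395 s

4.395 s


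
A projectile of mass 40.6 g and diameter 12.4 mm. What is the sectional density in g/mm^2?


SD = m/d^2 = 40.6/12.4^2 = 0.264 g/mm^2

0.264 g/mm^2


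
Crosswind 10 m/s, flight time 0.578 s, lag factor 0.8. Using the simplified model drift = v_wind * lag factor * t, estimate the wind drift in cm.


drift = v_wind * lag * t = 10 * 0.8 * 0.578 = 4.624 m ≈ 462.4 cm

462.4 cm


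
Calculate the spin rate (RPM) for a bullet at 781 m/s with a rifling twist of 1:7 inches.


twist_m = 7*0.0254 = 0.1778 m
spin = v/twist = 781/0.1778 = 4392.576 rev/s
RPM = spin*60 = 4392.576*60 ≈ 263555 RPM

263555 RPM


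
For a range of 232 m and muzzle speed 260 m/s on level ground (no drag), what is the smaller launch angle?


sin(2*theta) = R*g/v0^2 = 232*9.81/260^2 = 0.0336675, theta = arcsin(0.0336675)/2 = 0.9647°

0.9647 degrees


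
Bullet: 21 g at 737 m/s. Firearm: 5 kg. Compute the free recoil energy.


v_r = m_p*v_p/m_gun = 0.021*737/5 = 3.0954 m/s, E_r = 0.5*m_gun*v_r^2 = 0.5*5*3.0954^2 = 23.95 J

23.95 J


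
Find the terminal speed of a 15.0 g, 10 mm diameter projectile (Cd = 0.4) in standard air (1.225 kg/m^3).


A = pi*(d/2)^2 = pi*(10/2000)^2 = 7.85398e-05 m^2
vt = sqrt(2mg/(Cd*rho*A)) = sqrt(2*0.015*9.81/(0.4 * 1.225 * 7.85398e-05)) = 87.45 m/s

87.45 m/s


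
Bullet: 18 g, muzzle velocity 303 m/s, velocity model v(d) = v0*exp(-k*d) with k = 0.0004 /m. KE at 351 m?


v = v0*exp(-k*d) = 303*exp(-0.0004*351) = 263.31 m/s
E = 0.5*m*v^2 = 0.5*0.018*263.31^2 = 624 J

624 J


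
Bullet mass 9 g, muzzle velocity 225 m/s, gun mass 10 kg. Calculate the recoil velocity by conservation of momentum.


v_recoil = m_p * v_p / m_gun = 0.009 * 225 / 10 = 0.2025 m/s

0.2025 m/s


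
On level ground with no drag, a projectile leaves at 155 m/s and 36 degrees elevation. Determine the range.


R = v0^2 * sin(2*theta) / g = 155^2 * sin(2*36°) / 9.81 = 2329 m

2329 m


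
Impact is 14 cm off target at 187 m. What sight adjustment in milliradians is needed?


1 mrad subtends 1 cm per 10 m of range, so adj = error_cm / (dist_m / 10) = 14 / (187/10) = 0.7487 mrad

0.7487 mrad


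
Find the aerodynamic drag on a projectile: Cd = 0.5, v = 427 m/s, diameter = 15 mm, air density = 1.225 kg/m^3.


A = pi*(d/2)^2 = pi*(15/2000)^2 = 1.76715e-04 m^2
Fd = 0.5*Cd*rho*A*v^2 = 0.5*0.5*1.225*1.76715e-04*427^2 = 9.867 N

9.867 N


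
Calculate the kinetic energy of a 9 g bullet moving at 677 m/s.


E = 0.5*m*v^2 = 0.5*0.009*677^2 = 2062 J

2062 J


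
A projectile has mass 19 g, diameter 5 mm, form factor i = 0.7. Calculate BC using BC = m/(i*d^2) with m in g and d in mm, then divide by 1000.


BC = m/(i*d^2*1000) = 19/(0.7 * 5^2 * 1000) = 0.001086

0.001086


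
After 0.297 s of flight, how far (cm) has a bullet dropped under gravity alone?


drop = 0.5*g*t^2 = 0.5*9.81*0.297^2 = 0.432665 m ≈ 43.27 cm

43.27 cm


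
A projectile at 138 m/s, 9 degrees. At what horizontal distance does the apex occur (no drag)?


R = v0^2*sin(2*theta)/g = 138^2*sin(2*9°)/9.81 = 599.89 m
apex_dist = R/2 = 599.89/2 = 299.9 m

299.9 m


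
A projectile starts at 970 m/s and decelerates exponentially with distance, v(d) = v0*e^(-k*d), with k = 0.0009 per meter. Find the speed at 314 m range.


v = v0*exp(-k*d) = 970*exp(-0.0009*314) = 731.2 m/s

731.2 m/s


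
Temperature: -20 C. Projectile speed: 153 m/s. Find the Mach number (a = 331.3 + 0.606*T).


a = 331.3 + 0.606*(-20) = 319.18 m/s
M = v/a = 153/319.18 = 0.4794

0.4794


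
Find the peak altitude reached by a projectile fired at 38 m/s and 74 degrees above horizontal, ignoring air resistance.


H = (v0*sin(theta))^2 / (2g) = (38*sin(74°))^2 / (2*9.81) = 68.01 m

68.01 m


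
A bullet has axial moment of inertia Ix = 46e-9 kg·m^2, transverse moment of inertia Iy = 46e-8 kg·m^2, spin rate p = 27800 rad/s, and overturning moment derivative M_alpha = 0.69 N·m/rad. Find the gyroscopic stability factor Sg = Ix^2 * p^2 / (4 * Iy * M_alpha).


Sg = Ix^2 * p^2 / (4 * Iy * M_alpha) = (46e-9)^2 * 27800^2 / (4 * 46e-8 * 0.69) = 1.288

1.288


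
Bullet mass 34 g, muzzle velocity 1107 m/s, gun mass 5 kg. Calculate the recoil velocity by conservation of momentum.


v_recoil = m_p * v_p / m_gun = 0.034 * 1107 / 5 = 7.528 m/s

7.528 m/s


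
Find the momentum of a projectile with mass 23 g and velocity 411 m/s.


p = m*v = 0.023*411 = 9.453 kg·m/s

9.453 kg·m/s


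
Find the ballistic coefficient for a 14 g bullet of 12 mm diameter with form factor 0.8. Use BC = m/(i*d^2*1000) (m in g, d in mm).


BC = m/(i*d^2*1000) = 14/(0.8 * 12^2 * 1000) = 0.0001215

0.0001215


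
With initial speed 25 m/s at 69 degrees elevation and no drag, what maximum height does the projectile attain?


H = (v0*sin(theta))^2 / (2g) = (25*sin(69°))^2 / (2*9.81) = 27.76 m

27.76 m


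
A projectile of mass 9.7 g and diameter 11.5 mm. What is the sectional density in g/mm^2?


SD = m/d^2 = 9.7/11.5^2 = 0.07335 g/mm^2

0.07335 g/mm^2


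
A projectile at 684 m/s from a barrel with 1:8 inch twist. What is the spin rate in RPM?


twist_m = 8*0.0254 = 0.2032 m
spin = v/twist = 684/0.2032 = 3366.142 rev/s
RPM = spin*60 = 3366.142*60 ≈ 201969 RPM

201969 RPM


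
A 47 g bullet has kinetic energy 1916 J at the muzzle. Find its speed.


v = sqrt(2*E/m) = sqrt(2*1916/0.047) = 285.5 m/s

285.5 m/s


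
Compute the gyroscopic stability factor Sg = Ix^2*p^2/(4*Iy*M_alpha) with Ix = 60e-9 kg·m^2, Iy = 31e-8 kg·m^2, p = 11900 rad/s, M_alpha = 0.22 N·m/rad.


Sg = Ix^2 * p^2 / (4 * Iy * M_alpha) = (60e-9)^2 * 11900^2 / (4 * 31e-8 * 0.22) = 1.869

1.869


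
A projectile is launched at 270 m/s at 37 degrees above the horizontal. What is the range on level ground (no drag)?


R = v0^2 * sin(2*theta) / g = 270^2 * sin(2*37°) / 9.81 = 7143 m

7143 m


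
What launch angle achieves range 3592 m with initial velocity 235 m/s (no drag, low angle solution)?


sin(2*theta) = R*g/v0^2 = 3592*9.81/235^2 = 0.638072, theta = arcsin(0.638072)/2 = 19.82°

19.82 degrees


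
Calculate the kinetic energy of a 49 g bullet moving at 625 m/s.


E = 0.5*m*v^2 = 0.5*0.049*625^2 = 9570 J

9570 J


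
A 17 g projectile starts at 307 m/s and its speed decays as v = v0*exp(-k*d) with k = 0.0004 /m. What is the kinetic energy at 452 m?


v = v0*exp(-k*d) = 307*exp(-0.0004*452) = 256.223 m/s
E = 0.5*m*v^2 = 0.5*0.017*256.223^2 = 558 J

558 J


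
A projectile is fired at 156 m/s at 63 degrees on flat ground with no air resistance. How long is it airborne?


T = 2*v0*sin(theta)/g = 2*156*sin(63°)/9.81 = 28.34 s

28.34 s


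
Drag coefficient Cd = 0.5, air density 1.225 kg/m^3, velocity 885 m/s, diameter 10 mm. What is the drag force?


A = pi*(d/2)^2 = pi*(10/2000)^2 = 7.85398e-05 m^2
Fd = 0.5*Cd*rho*A*v^2 = 0.5*0.5*1.225*7.85398e-05*885^2 = 18.84 N

18.84 N


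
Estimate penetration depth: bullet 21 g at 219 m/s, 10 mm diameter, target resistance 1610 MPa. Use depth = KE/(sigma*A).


A = pi*(d/2)^2 = pi*(10/2)^2 = 78.5398 mm^2
E = 0.5*m*v^2 = 0.5*0.021*219^2 = 503.591 J
depth = E/(sigma*A) = 503.591 J / (1610 MPa * 78.5398 mm^2) = 503.591/(1610 * 78.5398) m = 0.00398255 m ≈ 3.983 mm

3.983 mm


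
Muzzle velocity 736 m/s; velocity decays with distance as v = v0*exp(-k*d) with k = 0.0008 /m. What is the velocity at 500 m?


v = v0*exp(-k*d) = 736*exp(-0.0008*500) = 493.4 m/s

493.4 m/s


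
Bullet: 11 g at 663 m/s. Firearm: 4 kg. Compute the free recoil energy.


v_r = m_p*v_p/m_gun = 0.011*663/4 = 1.82325 m/s, E_r = 0.5*m_gun*v_r^2 = 0.5*4*1.82325^2 = 6.648 J

6.648 J


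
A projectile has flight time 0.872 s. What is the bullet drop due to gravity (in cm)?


drop = 0.5*g*t^2 = 0.5*9.81*0.872^2 = 3.72968 m ≈ 373 cm

373 cm


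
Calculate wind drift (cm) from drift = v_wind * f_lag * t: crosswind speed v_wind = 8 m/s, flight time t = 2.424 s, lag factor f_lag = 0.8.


drift = v_wind * lag * t = 8 * 0.8 * 2.424 = 15.5136 m ≈ 1551 cm

1551 cm


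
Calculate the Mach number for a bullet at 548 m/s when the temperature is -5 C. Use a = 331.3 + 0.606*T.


a = 331.3 + 0.606*(-5) = 328.27 m/s
M = v/a = 548/328.27 = 1.669

1.669


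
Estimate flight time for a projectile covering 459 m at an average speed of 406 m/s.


t = d/v = 459/406 = 1.131 s

1.131 s


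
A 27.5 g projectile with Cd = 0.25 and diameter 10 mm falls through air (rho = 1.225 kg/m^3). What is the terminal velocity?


A = pi*(d/2)^2 = pi*(10/2000)^2 = 7.85398e-05 m^2
vt = sqrt(2mg/(Cd*rho*A)) = sqrt(2*0.0275*9.81/(0.25 * 1.225 * 7.85398e-05)) = 149.8 m/s

149.8 m/s


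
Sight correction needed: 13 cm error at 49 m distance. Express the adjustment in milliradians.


1 mrad subtends 1 cm per 10 m of range, so adj = error_cm / (dist_m / 10) = 13 / (49/10) = 2.653 mrad

2.653 mrad


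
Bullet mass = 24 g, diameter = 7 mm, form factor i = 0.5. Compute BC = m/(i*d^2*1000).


BC = m/(i*d^2*1000) = 24/(0.5 * 7^2 * 1000) = 0.0009796

0.0009796


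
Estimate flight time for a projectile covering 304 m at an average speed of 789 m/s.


t = d/v = 304/789 = 0.3853 s

0.3853 s


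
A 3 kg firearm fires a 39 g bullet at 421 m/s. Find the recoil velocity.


v_recoil = m_p * v_p / m_gun = 0.039 * 421 / 3 = 5.473 m/s

5.473 m/s


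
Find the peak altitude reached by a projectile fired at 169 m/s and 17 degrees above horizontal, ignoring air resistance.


H = (v0*sin(theta))^2 / (2g) = (169*sin(17°))^2 / (2*9.81) = 124.4 m

124.4 m


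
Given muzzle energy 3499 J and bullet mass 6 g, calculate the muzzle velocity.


v = sqrt(2*E/m) = sqrt(2*3499/0.006) = 1080 m/s

1080 m/s


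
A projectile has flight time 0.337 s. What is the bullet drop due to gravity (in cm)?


drop = 0.5*g*t^2 = 0.5*9.81*0.337^2 = 0.557056 m ≈ 55.71 cm

55.71 cm


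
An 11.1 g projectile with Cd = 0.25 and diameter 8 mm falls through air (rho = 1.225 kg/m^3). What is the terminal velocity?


A = pi*(d/2)^2 = pi*(8/2000)^2 = 5.02655e-05 m^2
vt = sqrt(2mg/(Cd*rho*A)) = sqrt(2*0.0111*9.81/(0.25 * 1.225 * 5.02655e-05)) = 118.9 m/s

118.9 m/s


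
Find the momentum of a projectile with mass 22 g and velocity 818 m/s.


p = m*v = 0.022*818 = 18 kg·m/s

18 kg·m/s


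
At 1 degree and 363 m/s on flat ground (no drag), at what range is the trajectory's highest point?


R = v0^2*sin(2*theta)/g = 363^2*sin(2*1°)/9.81 = 468.774 m
apex_dist = R/2 = 468.774/2 = 234.4 m

234.4 m


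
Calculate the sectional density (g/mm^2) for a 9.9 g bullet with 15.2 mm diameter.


SD = m/d^2 = 9.9/15.2^2 = 0.04285 g/mm^2

0.04285 g/mm^2


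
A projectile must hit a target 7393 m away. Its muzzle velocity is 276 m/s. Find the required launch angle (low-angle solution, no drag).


sin(2*theta) = R*g/v0^2 = 7393*9.81/276^2 = 0.952076, theta = arcsin(0.952076)/2 = 36.09°

36.09 degrees


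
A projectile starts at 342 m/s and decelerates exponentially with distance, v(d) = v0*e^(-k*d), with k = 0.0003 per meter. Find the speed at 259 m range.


v = v0*exp(-k*d) = 342*exp(-0.0003*259) = 316.4 m/s

316.4 m/s


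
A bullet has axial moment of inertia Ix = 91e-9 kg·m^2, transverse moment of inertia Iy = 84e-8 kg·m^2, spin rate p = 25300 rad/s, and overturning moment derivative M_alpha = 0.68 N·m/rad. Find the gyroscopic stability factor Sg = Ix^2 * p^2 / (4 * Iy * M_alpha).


Sg = Ix^2 * p^2 / (4 * Iy * M_alpha) = (91e-9)^2 * 25300^2 / (4 * 84e-8 * 0.68) = 2.32

2.32


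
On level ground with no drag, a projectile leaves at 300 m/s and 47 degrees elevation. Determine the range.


R = v0^2 * sin(2*theta) / g = 300^2 * sin(2*47°) / 9.81 = 9152 m

9152 m


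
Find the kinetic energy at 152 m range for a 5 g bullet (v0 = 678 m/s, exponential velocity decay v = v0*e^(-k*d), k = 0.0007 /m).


v = v0*exp(-k*d) = 678*exp(-0.0007*152) = 609.566 m/s
E = 0.5*m*v^2 = 0.5*0.005*609.566^2 = 928.9 J

928.9 J


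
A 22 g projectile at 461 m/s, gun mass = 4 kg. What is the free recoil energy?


v_r = m_p*v_p/m_gun = 0.022*461/4 = 2.5355 m/s, E_r = 0.5*m_gun*v_r^2 = 0.5*4*2.5355^2 = 12.86 J

12.86 J


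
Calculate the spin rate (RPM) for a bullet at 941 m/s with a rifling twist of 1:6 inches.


twist_m = 6*0.0254 = 0.1524 m
spin = v/twist = 941/0.1524 = 6174.541 rev/s
RPM = spin*60 = 6174.541*60 ≈ 370472 RPM

370472 RPM


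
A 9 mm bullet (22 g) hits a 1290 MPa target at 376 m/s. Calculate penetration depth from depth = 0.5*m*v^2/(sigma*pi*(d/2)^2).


A = pi*(d/2)^2 = pi*(9/2)^2 = 63.6173 mm^2
E = 0.5*m*v^2 = 0.5*0.022*376^2 = 1555.14 J
depth = E/(sigma*A) = 1555.14 J / (1290 MPa * 63.6173 mm^2) = 1555.14/(1290 * 63.6173) m = 0.0189498 m ≈ 18.95 mm

18.95 mm


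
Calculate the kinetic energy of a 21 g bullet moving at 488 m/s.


E = 0.5*m*v^2 = 0.5*0.021*488^2 = 2501 J

2501 J


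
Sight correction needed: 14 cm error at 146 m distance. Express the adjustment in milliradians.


1 mrad subtends 1 cm per 10 m of range, so adj = error_cm / (dist_m / 10) = 14 / (146/10) = 0.9589 mrad

0.9589 mrad


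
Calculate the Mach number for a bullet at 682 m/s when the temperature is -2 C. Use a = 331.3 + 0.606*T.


a = 331.3 + 0.606*(-2) = 330.088 m/s
M = v/a = 682/330.088 = 2.066

2.066


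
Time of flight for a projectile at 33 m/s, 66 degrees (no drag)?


T = 2*v0*sin(theta)/g = 2*33*sin(66°)/9.81 = 6.146 s

6.146 s


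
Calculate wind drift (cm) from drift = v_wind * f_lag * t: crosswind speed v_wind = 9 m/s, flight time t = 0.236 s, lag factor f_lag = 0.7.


drift = v_wind * lag * t = 9 * 0.7 * 0.236 = 1.4868 m ≈ 148.7 cm

148.7 cm


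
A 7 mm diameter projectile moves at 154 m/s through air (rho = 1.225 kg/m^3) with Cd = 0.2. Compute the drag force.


A = pi*(d/2)^2 = pi*(7/2000)^2 = 3.84845e-05 m^2
Fd = 0.5*Cd*rho*A*v^2 = 0.5*0.2*1.225*3.84845e-05*154^2 = 0.1118 N

0.1118 N


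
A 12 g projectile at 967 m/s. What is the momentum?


p = m*v = 0.012*967 = 11.6 kg·m/s

11.6 kg·m/s


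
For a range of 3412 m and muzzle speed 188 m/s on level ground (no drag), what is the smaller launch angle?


sin(2*theta) = R*g/v0^2 = 3412*9.81/188^2 = 0.947027, theta = arcsin(0.947027)/2 = 35.63°

35.63 degrees


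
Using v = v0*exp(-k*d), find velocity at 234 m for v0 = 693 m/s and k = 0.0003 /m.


v = v0*exp(-k*d) = 693*exp(-0.0003*234) = 646 m/s

646 m/s


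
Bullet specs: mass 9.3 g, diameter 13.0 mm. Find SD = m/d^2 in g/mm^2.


SD = m/d^2 = 9.3/13.0^2 = 0.05503 g/mm^2

0.05503 g/mm^2


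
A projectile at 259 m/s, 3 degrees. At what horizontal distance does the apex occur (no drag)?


R = v0^2*sin(2*theta)/g = 259^2*sin(2*3°)/9.81 = 714.768 m
apex_dist = R/2 = 714.768/2 = 357.4 m

357.4 m


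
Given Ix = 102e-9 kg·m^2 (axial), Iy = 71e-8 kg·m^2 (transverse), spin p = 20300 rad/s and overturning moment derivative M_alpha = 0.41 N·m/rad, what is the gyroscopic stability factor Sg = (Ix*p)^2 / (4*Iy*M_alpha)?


Sg = Ix^2 * p^2 / (4 * Iy * M_alpha) = (102e-9)^2 * 20300^2 / (4 * 71e-8 * 0.41) = 3.682

3.682


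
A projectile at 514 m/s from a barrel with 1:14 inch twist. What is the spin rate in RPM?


twist_m = 14*0.0254 = 0.3556 m
spin = v/twist = 514/0.3556 = 1445.444 rev/s
RPM = spin*60 = 1445.444*60 ≈ 86727 RPM

86727 RPM


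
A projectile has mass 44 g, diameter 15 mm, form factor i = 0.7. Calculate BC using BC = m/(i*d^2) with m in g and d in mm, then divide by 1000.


BC = m/(i*d^2*1000) = 44/(0.7 * 15^2 * 1000) = 0.0002794

0.0002794


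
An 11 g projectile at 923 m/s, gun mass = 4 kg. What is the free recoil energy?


v_r = m_p*v_p/m_gun = 0.011*923/4 = 2.53825 m/s, E_r = 0.5*m_gun*v_r^2 = 0.5*4*2.53825^2 = 12.89 J

12.89 J


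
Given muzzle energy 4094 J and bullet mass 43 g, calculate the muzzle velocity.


v = sqrt(2*E/m) = sqrt(2*4094/0.043) = 436.4 m/s

436.4 m/s


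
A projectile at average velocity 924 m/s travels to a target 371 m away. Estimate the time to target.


t = d/v = 371/924 = 0.4015 s

0.4015 s


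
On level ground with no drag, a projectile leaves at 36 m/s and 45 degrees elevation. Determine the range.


R = v0^2 * sin(2*theta) / g = 36^2 * sin(2*45°) / 9.81 = 132.1 m

132.1 m


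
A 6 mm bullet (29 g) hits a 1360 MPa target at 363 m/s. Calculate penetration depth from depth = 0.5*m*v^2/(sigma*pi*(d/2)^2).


A = pi*(d/2)^2 = pi*(6/2)^2 = 28.2743 mm^2
E = 0.5*m*v^2 = 0.5*0.029*363^2 = 1910.65 J
depth = E/(sigma*A) = 1910.65 J / (1360 MPa * 28.2743 mm^2) = 1910.65/(1360 * 28.2743) m = 0.0496878 m ≈ 49.69 mm

49.69 mm


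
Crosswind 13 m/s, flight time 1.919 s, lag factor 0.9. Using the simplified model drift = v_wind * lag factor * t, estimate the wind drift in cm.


drift = v_wind * lag * t = 13 * 0.9 * 1.919 = 22.4523 m ≈ 2245 cm

2245 cm


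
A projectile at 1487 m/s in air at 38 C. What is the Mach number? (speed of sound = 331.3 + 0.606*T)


a = 331.3 + 0.606*(38) = 354.328 m/s
M = v/a = 1487/354.328 = 4.197

4.197


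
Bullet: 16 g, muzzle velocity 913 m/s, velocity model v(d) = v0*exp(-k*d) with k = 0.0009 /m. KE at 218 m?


v = v0*exp(-k*d) = 913*exp(-0.0009*218) = 750.347 m/s
E = 0.5*m*v^2 = 0.5*0.016*750.347^2 = 4504 J

4504 J


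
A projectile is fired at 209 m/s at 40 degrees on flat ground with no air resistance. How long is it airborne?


T = 2*v0*sin(theta)/g = 2*209*sin(40°)/9.81 = 27.39 s

27.39 s


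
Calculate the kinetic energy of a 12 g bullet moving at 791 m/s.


E = 0.5*m*v^2 = 0.5*0.012*791^2 = 3754 J

3754 J


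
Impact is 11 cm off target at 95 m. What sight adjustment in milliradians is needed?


1 mrad subtends 1 cm per 10 m of range, so adj = error_cm / (dist_m / 10) = 11 / (95/10) = 1.158 mrad

1.158 mrad


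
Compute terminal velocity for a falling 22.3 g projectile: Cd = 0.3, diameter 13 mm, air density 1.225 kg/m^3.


A = pi*(d/2)^2 = pi*(13/2000)^2 = 1.32732e-04 m^2
vt = sqrt(2mg/(Cd*rho*A)) = sqrt(2*0.0223*9.81/(0.3 * 1.225 * 1.32732e-04)) = 94.71 m/s

94.71 m/s


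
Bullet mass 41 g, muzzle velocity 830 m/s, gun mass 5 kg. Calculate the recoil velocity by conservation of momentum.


v_recoil = m_p * v_p / m_gun = 0.041 * 830 / 5 = 6.806 m/s

6.806 m/s


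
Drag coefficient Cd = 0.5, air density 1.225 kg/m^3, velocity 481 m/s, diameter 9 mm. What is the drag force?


A = pi*(d/2)^2 = pi*(9/2000)^2 = 6.36173e-05 m^2
Fd = 0.5*Cd*rho*A*v^2 = 0.5*0.5*1.225*6.36173e-05*481^2 = 4.508 N

4.508 N


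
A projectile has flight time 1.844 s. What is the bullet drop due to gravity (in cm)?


drop = 0.5*g*t^2 = 0.5*9.81*1.844^2 = 16.6786 m ≈ 1668 cm

1668 cm


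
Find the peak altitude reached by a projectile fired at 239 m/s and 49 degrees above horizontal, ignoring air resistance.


H = (v0*sin(theta))^2 / (2g) = (239*sin(49°))^2 / (2*9.81) = 1658 m

1658 m


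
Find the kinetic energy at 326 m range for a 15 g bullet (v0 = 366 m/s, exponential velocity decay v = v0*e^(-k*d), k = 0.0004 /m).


v = v0*exp(-k*d) = 366*exp(-0.0004*326) = 321.254 m/s
E = 0.5*m*v^2 = 0.5*0.015*321.254^2 = 774 J

774 J


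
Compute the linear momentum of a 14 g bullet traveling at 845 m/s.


p = m*v = 0.014*845 = 11.83 kg·m/s

11.83 kg·m/s


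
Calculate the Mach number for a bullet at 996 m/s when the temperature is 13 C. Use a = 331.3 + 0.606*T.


a = 331.3 + 0.606*(13) = 339.178 m/s
M = v/a = 996/339.178 = 2.937

2.937


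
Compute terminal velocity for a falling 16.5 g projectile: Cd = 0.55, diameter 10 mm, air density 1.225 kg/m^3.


A = pi*(d/2)^2 = pi*(10/2000)^2 = 7.85398e-05 m^2
vt = sqrt(2mg/(Cd*rho*A)) = sqrt(2*0.0165*9.81/(0.55 * 1.225 * 7.85398e-05)) = 78.22 m/s

78.22 m/s


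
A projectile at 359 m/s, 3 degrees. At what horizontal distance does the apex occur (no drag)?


R = v0^2*sin(2*theta)/g = 359^2*sin(2*3°)/9.81 = 1373.27 m
apex_dist = R/2 = 1373.27/2 = 686.6 m

686.6 m


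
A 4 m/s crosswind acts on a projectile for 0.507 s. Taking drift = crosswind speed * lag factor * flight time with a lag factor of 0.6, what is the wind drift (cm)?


drift = v_wind * lag * t = 4 * 0.6 * 0.507 = 1.2168 m ≈ 121.7 cm

121.7 cm


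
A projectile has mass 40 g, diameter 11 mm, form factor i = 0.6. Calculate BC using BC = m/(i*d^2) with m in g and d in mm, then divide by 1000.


BC = m/(i*d^2*1000) = 40/(0.6 * 11^2 * 1000) = 0.000551

0.000551


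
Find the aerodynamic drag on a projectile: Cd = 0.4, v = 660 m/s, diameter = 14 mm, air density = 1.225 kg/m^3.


A = pi*(d/2)^2 = pi*(14/2000)^2 = 1.53938e-04 m^2
Fd = 0.5*Cd*rho*A*v^2 = 0.5*0.4*1.225*1.53938e-04*660^2 = 16.43 N

16.43 N


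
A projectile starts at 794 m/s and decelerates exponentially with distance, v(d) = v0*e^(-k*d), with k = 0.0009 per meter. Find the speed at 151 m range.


v = v0*exp(-k*d) = 794*exp(-0.0009*151) = 693.1 m/s

693.1 m/s


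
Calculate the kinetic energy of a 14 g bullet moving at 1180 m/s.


E = 0.5*m*v^2 = 0.5*0.014*1180^2 = 9747 J

9747 J


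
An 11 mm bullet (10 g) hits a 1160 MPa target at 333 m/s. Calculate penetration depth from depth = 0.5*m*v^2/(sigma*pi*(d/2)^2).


A = pi*(d/2)^2 = pi*(11/2)^2 = 95.0332 mm^2
E = 0.5*m*v^2 = 0.5*0.01*333^2 = 554.445 J
depth = E/(sigma*A) = 554.445 J / (1160 MPa * 95.0332 mm^2) = 554.445/(1160 * 95.0332) m = 0.0050295 m ≈ 5.03 mm

5.03 mm


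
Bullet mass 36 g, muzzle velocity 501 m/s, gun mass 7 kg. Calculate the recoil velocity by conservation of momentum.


v_recoil = m_p * v_p / m_gun = 0.036 * 501 / 7 = 2.577 m/s

2.577 m/s


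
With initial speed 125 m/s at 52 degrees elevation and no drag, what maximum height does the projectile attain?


H = (v0*sin(theta))^2 / (2g) = (125*sin(52°))^2 / (2*9.81) = 494.5 m

494.5 m


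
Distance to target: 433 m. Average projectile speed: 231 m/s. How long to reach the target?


t = d/v = 433/231 = 1.874 s

1.874 s


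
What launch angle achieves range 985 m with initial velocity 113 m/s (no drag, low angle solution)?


sin(2*theta) = R*g/v0^2 = 985*9.81/113^2 = 0.756743, theta = arcsin(0.756743)/2 = 24.59°

24.59 degrees


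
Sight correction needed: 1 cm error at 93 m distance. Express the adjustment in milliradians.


1 mrad subtends 1 cm per 10 m of range, so adj = error_cm / (dist_m / 10) = 1 / (93/10) = 0.1075 mrad

0.1075 mrad


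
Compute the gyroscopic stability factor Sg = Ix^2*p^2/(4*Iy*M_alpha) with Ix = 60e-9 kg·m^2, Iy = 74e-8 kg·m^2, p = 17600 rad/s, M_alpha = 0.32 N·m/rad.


Sg = Ix^2 * p^2 / (4 * Iy * M_alpha) = (60e-9)^2 * 17600^2 / (4 * 74e-8 * 0.32) = 1.177

1.177


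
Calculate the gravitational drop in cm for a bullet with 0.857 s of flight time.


drop = 0.5*g*t^2 = 0.5*9.81*0.857^2 = 3.60247 m ≈ 360.2 cm

360.2 cm


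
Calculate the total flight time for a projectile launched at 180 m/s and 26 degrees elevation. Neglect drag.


T = 2*v0*sin(theta)/g = 2*180*sin(26°)/9.81 = 16.09 s

16.09 s


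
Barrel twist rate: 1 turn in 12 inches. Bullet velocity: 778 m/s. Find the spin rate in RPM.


twist_m = 12*0.0254 = 0.3048 m
spin = v/twist = 778/0.3048 = 2552.493 rev/s
RPM = spin*60 = 2552.493*60 ≈ 153150 RPM

153150 RPM


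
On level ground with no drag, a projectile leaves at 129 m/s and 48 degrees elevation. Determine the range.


R = v0^2 * sin(2*theta) / g = 129^2 * sin(2*48°) / 9.81 = 1687 m

1687 m


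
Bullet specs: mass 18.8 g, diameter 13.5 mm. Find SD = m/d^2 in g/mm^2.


SD = m/d^2 = 18.8/13.5^2 = 0.1032 g/mm^2

0.1032 g/mm^2


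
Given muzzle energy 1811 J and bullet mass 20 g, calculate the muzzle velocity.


v = sqrt(2*E/m) = sqrt(2*1811/0.02) = 425.6 m/s

425.6 m/s


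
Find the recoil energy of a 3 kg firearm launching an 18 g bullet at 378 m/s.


v_r = m_p*v_p/m_gun = 0.018*378/3 = 2.268 m/s, E_r = 0.5*m_gun*v_r^2 = 0.5*3*2.268^2 = 7.716 J

7.716 J


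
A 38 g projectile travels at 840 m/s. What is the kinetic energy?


E = 0.5*m*v^2 = 0.5*0.038*840^2 = 13406 J

13406 J


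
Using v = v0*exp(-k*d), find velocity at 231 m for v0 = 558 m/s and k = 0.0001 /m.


v = v0*exp(-k*d) = 558*exp(-0.0001*231) = 545.3 m/s

545.3 m/s


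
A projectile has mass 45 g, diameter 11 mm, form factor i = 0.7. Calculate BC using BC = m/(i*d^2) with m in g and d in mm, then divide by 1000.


BC = m/(i*d^2*1000) = 45/(0.7 * 11^2 * 1000) = 0.0005313

0.0005313


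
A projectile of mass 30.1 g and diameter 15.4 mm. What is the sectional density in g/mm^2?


SD = m/d^2 = 30.1/15.4^2 = 0.1269 g/mm^2

0.1269 g/mm^2


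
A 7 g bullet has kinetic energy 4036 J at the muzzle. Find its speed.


v = sqrt(2*E/m) = sqrt(2*4036/0.007) = 1074 m/s

1074 m/s


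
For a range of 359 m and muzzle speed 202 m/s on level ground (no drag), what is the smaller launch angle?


sin(2*theta) = R*g/v0^2 = 359*9.81/202^2 = 0.0863099, theta = arcsin(0.0863099)/2 = 2.476°

2.476 degrees


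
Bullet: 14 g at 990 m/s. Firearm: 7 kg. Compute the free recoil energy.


v_r = m_p*v_p/m_gun = 0.014*990/7 = 1.98 m/s, E_r = 0.5*m_gun*v_r^2 = 0.5*7*1.98^2 = 13.72 J

13.72 J


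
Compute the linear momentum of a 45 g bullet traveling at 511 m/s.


p = m*v = 0.045*511 = 22.99 kg·m/s

22.99 kg·m/s


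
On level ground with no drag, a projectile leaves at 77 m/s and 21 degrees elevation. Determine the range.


R = v0^2 * sin(2*theta) / g = 77^2 * sin(2*21°) / 9.81 = 404.4 m

404.4 m


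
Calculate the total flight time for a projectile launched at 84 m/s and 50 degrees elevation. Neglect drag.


T = 2*v0*sin(theta)/g = 2*84*sin(50°)/9.81 = 13.12 s

13.12 s


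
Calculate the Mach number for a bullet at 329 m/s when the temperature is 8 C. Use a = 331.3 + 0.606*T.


a = 331.3 + 0.606*(8) = 336.148 m/s
M = v/a = 329/336.148 = 0.9787

0.9787


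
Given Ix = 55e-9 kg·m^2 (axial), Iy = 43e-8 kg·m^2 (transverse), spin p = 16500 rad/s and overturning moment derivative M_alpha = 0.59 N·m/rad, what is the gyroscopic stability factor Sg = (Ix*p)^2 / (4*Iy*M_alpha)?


Sg = Ix^2 * p^2 / (4 * Iy * M_alpha) = (55e-9)^2 * 16500^2 / (4 * 43e-8 * 0.59) = 0.8115

0.8115


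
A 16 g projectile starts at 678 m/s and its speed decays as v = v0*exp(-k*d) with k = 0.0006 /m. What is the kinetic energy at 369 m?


v = v0*exp(-k*d) = 678*exp(-0.0006*369) = 543.347 m/s
E = 0.5*m*v^2 = 0.5*0.016*543.347^2 = 2362 J

2362 J


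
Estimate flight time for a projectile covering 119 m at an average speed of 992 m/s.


t = d/v = 119/992 = 0.12 s

0.12 s
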